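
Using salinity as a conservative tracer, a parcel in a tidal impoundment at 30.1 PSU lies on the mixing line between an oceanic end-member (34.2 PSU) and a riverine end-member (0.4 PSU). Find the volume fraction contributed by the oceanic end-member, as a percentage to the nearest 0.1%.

87.9%

Let g be the oceanic fraction. Salt balance per unit volume:
g×34.2 + (1−g)×0.4 = 30.1
g = (30.1 − 0.4) / (34.2 − 0.4) = 29.7/33.8 = 0.8787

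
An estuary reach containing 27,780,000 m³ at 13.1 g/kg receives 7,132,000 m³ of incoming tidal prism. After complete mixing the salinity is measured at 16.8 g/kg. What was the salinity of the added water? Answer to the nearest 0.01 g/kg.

31.21 g/kg

Salt balance: 27,780,000×13.1 + 7,132,000×S = 34,912,000×16.8
363,918,000 + 7,132,000·S = 586,521,600
S = (586,521,600 − 363,918,000) / 7,132,000 = 31.2119 g/kg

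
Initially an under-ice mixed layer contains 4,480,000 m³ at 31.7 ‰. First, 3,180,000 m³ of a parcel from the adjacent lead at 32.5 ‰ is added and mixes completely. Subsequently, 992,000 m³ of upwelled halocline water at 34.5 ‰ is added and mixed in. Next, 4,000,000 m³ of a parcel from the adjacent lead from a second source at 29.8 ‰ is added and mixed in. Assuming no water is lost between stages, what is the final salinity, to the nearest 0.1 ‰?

Weighted by volume,
Initial salt = 4,480,000×31.7 = 142,016,000
After stage 1: salt = 142,016,000 + 3,180,000×32.5 = 245,366,000; volume = 7,660,000 m³; S = 32.032 ‰
After stage 2: salt = 245,366,000 + 992,000×34.5 = 279,590,000; volume = 8,652,000 m³; S = 32.315 ‰
After stage 3: salt = 279,590,000 + 4,000,000×29.8 = 398,790,000; volume = 12,652,000 m³
S = 398,790,000 / 12,652,000 = 31.5199 ‰

31.5 ‰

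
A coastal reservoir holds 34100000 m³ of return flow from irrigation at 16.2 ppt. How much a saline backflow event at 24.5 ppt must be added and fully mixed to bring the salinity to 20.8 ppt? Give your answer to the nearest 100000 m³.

42400000 m³

Salt balance: 34,100,000×16.2 + V×24.5 = (34,100,000+V)×20.8
552,420,000 + 24.5V = 709,280,000 + 20.8V
156,860,000 = 3.7V
V = 42,394,594.59 m³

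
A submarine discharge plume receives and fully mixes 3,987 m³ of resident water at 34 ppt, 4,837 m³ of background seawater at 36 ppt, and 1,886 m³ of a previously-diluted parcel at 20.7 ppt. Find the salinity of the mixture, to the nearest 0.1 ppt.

Mass of salt is conserved:
salt = 3,987×34 + 4,837×36 + 1,886×20.7 = 135,558 + 174,132 + 39,040.2 = 348,730.2
volume = 3,987 + 4,837 + 1,886 = 10,710 m³
S = 348,730.2 / 10,710 = 32.561 ppt

32.6 ppt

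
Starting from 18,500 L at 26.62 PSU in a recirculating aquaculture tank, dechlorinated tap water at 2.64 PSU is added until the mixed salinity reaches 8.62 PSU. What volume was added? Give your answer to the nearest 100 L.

55700 L

Salt balance: 18,500×26.62 + V×2.64 = (18,500+V)×8.62
492,470 + 2.64V = 159,470 + 8.62V
333,000 = 5.98V
V = 55,685.62 L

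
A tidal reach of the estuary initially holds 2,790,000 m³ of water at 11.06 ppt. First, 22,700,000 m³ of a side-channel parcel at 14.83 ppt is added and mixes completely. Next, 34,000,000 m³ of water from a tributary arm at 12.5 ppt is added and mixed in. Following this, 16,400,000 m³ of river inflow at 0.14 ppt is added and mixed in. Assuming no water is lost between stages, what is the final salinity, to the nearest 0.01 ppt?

By conservation of dissolved salt,
Initial salt = 2,790,000×11.06 = 30,857,400
After stage 1: salt = 30,857,400 + 22,700,000×14.83 = 367,498,400; volume = 25,490,000 m³; S = 14.417 ppt
After stage 2: salt = 367,498,400 + 34,000,000×12.5 = 792,498,400; volume = 59,490,000 m³; S = 13.322 ppt
After stage 3: salt = 792,498,400 + 16,400,000×0.14 = 794,794,400; volume = 75,890,000 m³
S = 794,794,400 / 75,890,000 = 10.473 ppt

10.47 ppt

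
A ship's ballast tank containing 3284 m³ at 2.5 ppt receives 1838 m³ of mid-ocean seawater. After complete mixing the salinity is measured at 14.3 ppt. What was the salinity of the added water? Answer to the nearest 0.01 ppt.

35.38 ppt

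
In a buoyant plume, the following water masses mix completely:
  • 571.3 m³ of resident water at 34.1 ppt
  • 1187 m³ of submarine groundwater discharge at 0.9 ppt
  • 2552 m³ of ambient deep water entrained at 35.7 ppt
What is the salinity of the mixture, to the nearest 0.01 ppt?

Conserving salt mass:
salt = 571.3×34.1 + 1,187×0.9 + 2,552×35.7 = 19,481.33 + 1,068.3 + 91,106.4 = 111,656.03
volume = 571.3 + 1,187 + 2,552 = 4,310.3 m³
S = 111,656.03 / 4,310.3 = 25.9045 ppt

25.90 ppt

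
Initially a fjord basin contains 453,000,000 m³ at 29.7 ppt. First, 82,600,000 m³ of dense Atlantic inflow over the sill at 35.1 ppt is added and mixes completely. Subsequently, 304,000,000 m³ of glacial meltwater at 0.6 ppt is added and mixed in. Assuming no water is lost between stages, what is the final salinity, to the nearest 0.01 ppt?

By conservation of dissolved salt,
Initial salt = 453,000,000×29.7 = 13,454,100,000
After stage 1: salt = 13,454,100,000 + 82,600,000×35.1 = 16,353,360,000; volume = 535,600,000 m³; S = 30.533 ppt
After stage 2: salt = 16,353,360,000 + 304,000,000×0.6 = 16,535,760,000; volume = 839,600,000 m³
S = 16,535,760,000 / 839,600,000 = 19.6948 ppt

19.69 ppt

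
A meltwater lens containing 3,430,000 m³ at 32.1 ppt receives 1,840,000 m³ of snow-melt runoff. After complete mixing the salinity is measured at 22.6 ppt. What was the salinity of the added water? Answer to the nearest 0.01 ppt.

Salt balance: 3,430,000×32.1 + 1,840,000×S = 5,270,000×22.6
110,103,000 + 1,840,000·S = 119,102,000
S = (119,102,000 − 110,103,000) / 1,840,000 = 4.8908 ppt

4.89 ppt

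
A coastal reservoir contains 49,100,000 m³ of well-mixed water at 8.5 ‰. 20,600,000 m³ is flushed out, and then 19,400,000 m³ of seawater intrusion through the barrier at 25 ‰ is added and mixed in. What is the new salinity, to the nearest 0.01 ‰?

Remaining after removal: 28,500,000 m³ at 8.5 ‰ (salt = 242,250,000)
After addition: salt = 242,250,000 + 19,400,000×25 = 727,250,000; volume = 47,900,000 m³
S = 727,250,000 / 47,900,000 = 15.1827 ‰

15.18 ‰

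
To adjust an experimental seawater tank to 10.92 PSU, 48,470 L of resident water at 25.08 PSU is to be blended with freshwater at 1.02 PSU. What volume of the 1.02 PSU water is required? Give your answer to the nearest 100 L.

Salt balance: 48,470×25.08 + V×1.02 = (48,470+V)×10.92
1,215,627.6 + 1.02V = 529,292.4 + 10.92V
686,335.2 = 9.9V
V = 69,326.79 L

69300 L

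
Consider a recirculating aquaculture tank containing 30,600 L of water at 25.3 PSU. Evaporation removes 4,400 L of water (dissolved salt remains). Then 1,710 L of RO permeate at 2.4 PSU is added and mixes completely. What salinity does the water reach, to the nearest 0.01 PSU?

27.89 PSU

After evaporation: salt = 30,600×25.3 = 774,180; volume = 30,600 − 4,400 = 26,200 L
After mixing: salt = 774,180 + 1,710×2.4 = 778,284; volume = 26,200 + 1,710 = 27,910 L
S = 778,284 / 27,910 = 27.8855 PSU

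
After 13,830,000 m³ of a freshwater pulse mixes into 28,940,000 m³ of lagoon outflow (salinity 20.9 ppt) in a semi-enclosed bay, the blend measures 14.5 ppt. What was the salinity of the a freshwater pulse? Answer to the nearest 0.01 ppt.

Salt balance: 28,940,000×20.9 + 13,830,000×S = 42,770,000×14.5
604,846,000 + 13,830,000·S = 620,165,000
S = (620,165,000 − 604,846,000) / 13,830,000 = 1.1077 ppt

1.11 ppt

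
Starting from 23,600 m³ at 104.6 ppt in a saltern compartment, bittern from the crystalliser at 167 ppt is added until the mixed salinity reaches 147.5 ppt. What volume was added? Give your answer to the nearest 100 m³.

Salt balance: 23,600×104.6 + V×167 = (23,600+V)×147.5
2,468,560 + 167V = 3,481,000 + 147.5V
1,012,440 = 19.5V
V = 51,920 m³

51900 m³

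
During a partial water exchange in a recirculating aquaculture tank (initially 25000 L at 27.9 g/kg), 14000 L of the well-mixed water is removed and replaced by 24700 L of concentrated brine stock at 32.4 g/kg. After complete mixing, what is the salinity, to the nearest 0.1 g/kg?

31.0 g/kg

Remaining after removal: 11,000 L at 27.9 g/kg (salt = 306,900)
After addition: salt = 306,900 + 24,700×32.4 = 1,107,180; volume = 35,700 L
S = 1,107,180 / 35,700 = 31.0134 g/kg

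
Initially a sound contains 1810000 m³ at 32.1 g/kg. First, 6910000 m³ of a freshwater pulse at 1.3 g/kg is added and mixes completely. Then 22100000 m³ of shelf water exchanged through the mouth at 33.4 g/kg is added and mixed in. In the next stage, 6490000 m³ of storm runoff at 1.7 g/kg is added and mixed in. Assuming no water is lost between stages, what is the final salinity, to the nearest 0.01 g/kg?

21.88 g/kg

Total salt / total volume:
Initial salt = 1,810,000×32.1 = 58,101,000
After stage 1: salt = 58,101,000 + 6,910,000×1.3 = 67,084,000; volume = 8,720,000 m³; S = 7.693 g/kg
After stage 2: salt = 67,084,000 + 22,100,000×33.4 = 805,224,000; volume = 30,820,000 m³; S = 26.127 g/kg
After stage 3: salt = 805,224,000 + 6,490,000×1.7 = 816,257,000; volume = 37,310,000 m³
S = 816,257,000 / 37,310,000 = 21.8777 g/kg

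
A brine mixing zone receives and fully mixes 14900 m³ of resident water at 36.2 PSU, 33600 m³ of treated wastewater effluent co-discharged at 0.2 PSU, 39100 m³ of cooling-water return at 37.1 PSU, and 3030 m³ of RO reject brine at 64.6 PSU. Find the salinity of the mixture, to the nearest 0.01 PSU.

Mass of salt is conserved:
salt = 14,900×36.2 + 33,600×0.2 + 39,100×37.1 + 3,030×64.6 = 539,380 + 6,720 + 1,450,610 + 195,738 = 2,192,448
volume = 14,900 + 33,600 + 39,100 + 3,030 = 90,630 m³
S = 2,192,448 / 90,630 = 24.1912 PSU

24.19 PSU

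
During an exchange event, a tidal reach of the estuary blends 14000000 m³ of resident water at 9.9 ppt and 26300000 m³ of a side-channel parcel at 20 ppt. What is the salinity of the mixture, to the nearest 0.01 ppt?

16.49 ppt

Salt balance:
salt = 14,000,000×9.9 + 26,300,000×20 = 138,600,000 + 526,000,000 = 664,600,000
volume = 14,000,000 + 26,300,000 = 40,300,000 m³
S = 664,600,000 / 40,300,000 = 16.4913 ppt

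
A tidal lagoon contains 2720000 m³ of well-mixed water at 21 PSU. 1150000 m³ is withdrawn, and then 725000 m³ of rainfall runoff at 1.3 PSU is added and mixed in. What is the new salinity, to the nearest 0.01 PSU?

Remaining after removal: 1,570,000 m³ at 21 PSU (salt = 32,970,000)
After addition: salt = 32,970,000 + 725,000×1.3 = 33,912,500; volume = 2,295,000 m³
S = 33,912,500 / 2,295,000 = 14.7767 PSU

14.78 PSU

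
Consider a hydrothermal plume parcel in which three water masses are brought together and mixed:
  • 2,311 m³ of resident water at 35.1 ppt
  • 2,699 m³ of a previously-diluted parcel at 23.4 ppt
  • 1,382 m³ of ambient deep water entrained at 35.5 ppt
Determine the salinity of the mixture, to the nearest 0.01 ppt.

Conserving salt mass:
salt = 2,311×35.1 + 2,699×23.4 + 1,382×35.5 = 81,116.1 + 63,156.6 + 49,061 = 193,333.7
volume = 2,311 + 2,699 + 1,382 = 6,392 m³
S = 193,333.7 / 6,392 = 30.2462 ppt

30.25 ppt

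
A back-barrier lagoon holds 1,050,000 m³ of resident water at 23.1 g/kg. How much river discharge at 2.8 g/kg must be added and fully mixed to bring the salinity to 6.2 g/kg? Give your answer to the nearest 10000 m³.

5220000 m³

Salt balance: 1,050,000×23.1 + V×2.8 = (1,050,000+V)×6.2
24,255,000 + 2.8V = 6,510,000 + 6.2V
17,745,000 = 3.4V
V = 5,219,117.65 m³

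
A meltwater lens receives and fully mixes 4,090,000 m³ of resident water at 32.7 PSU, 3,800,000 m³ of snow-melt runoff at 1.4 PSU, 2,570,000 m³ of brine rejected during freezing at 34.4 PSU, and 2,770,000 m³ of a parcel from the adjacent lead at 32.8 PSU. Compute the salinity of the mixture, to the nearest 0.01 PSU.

24.06 PSU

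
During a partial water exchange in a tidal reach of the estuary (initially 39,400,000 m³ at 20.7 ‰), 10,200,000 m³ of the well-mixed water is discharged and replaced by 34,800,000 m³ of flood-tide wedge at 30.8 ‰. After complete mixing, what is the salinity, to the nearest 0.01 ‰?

Remaining after removal: 29,200,000 m³ at 20.7 ‰ (salt = 604,440,000)
After addition: salt = 604,440,000 + 34,800,000×30.8 = 1,676,280,000; volume = 64,000,000 m³
S = 1,676,280,000 / 64,000,000 = 26.1919 ‰

26.19 ‰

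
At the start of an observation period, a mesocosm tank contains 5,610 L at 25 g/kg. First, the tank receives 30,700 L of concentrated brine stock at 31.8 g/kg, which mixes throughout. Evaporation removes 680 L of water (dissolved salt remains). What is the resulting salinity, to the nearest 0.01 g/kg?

31.34 g/kg

After mixing: salt = 5,610×25 + 30,700×31.8 = 1,116,510; volume = 36,310 L
After evaporation: salt unchanged = 1,116,510; volume = 36,310 − 680 = 35,630 L
S = 1,116,510 / 35,630 = 31.3362 g/kg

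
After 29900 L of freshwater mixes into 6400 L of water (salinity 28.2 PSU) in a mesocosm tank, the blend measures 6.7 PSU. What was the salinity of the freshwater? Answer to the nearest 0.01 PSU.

Salt balance: 6,400×28.2 + 29,900×S = 36,300×6.7
180,480 + 29,900·S = 243,210
S = (243,210 − 180,480) / 29,900 = 2.098 PSU

2.10 PSU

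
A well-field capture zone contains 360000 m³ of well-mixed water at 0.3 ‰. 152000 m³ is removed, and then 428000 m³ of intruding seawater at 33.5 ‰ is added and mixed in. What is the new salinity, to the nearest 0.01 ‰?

Remaining after removal: 208,000 m³ at 0.3 ‰ (salt = 62,400)
After addition: salt = 62,400 + 428,000×33.5 = 14,400,400; volume = 636,000 m³
S = 14,400,400 / 636,000 = 22.6421 ‰

22.64 ‰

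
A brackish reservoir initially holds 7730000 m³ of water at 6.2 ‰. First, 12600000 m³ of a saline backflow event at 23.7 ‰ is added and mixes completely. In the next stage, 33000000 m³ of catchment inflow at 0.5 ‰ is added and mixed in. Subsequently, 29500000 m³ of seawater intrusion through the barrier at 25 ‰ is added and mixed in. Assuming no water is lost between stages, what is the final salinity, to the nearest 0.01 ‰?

13.29 ‰

By conservation of dissolved salt,
Initial salt = 7,730,000×6.2 = 47,926,000
After stage 1: salt = 47,926,000 + 12,600,000×23.7 = 346,546,000; volume = 20,330,000 m³; S = 17.046 ‰
After stage 2: salt = 346,546,000 + 33,000,000×0.5 = 363,046,000; volume = 53,330,000 m³; S = 6.808 ‰
After stage 3: salt = 363,046,000 + 29,500,000×25 = 1,100,546,000; volume = 82,830,000 m³
S = 1,100,546,000 / 82,830,000 = 13.2868 ‰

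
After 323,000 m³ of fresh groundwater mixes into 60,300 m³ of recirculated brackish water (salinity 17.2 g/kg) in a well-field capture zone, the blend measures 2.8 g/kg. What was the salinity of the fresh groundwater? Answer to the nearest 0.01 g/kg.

0.11 g/kg

Salt balance: 60,300×17.2 + 323,000×S = 383,300×2.8
1,037,160 + 323,000·S = 1,073,240
S = (1,073,240 − 1,037,160) / 323,000 = 0.1117 g/kg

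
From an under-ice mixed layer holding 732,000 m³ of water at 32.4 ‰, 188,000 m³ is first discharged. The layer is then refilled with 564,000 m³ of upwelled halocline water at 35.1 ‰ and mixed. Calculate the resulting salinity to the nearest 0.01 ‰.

33.77 ‰

Remaining after removal: 544,000 m³ at 32.4 ‰ (salt = 17,625,600)
After addition: salt = 17,625,600 + 564,000×35.1 = 37,422,000; volume = 1,108,000 m³
S = 37,422,000 / 1,108,000 = 33.7744 ‰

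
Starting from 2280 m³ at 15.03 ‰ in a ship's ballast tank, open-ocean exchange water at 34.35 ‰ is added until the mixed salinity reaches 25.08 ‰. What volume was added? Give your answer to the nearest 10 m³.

Salt balance: 2,280×15.03 + V×34.35 = (2,280+V)×25.08
34,268.4 + 34.35V = 57,182.4 + 25.08V
22,914 = 9.27V
V = 2,471.84 m³

2470 m³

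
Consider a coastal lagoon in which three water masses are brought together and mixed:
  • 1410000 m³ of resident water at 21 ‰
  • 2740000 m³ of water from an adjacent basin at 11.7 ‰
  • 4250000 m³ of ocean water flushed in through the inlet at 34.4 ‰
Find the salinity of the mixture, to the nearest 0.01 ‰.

Salt balance:
salt = 1,410,000×21 + 2,740,000×11.7 + 4,250,000×34.4 = 29,610,000 + 32,058,000 + 146,200,000 = 207,868,000
volume = 1,410,000 + 2,740,000 + 4,250,000 = 8,400,000 m³
S = 207,868,000 / 8,400,000 = 24.7462 ‰

24.75 ‰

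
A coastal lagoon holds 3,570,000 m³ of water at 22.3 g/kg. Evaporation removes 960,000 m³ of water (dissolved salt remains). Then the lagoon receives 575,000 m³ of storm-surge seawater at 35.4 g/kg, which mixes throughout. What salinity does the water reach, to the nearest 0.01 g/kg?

After evaporation: salt = 3,570,000×22.3 = 79,611,000; volume = 3,570,000 − 960,000 = 2,610,000 m³
After mixing: salt = 79,611,000 + 575,000×35.4 = 99,966,000; volume = 2,610,000 + 575,000 = 3,185,000 m³
S = 99,966,000 / 3,185,000 = 31.3865 g/kg

31.39 g/kg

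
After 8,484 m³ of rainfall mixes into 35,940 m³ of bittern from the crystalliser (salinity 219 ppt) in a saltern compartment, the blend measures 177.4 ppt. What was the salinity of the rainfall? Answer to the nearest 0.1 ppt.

1.2 ppt

Salt balance: 35,940×219 + 8,484×S = 44,424×177.4
7,870,860 + 8,484·S = 7,880,817.6
S = (7,880,817.6 − 7,870,860) / 8,484 = 1.1737 ppt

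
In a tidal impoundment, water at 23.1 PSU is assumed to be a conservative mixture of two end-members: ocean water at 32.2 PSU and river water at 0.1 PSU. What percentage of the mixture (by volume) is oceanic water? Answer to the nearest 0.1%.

71.7%

Let g be the oceanic fraction. Salt balance per unit volume:
g×32.2 + (1−g)×0.1 = 23.1
g = (23.1 − 0.1) / (32.2 − 0.1) = 23/32.1 = 0.7165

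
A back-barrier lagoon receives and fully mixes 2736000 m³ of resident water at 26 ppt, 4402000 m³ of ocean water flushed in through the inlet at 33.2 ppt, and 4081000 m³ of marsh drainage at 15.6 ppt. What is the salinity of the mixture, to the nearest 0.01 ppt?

Mass of salt is conserved:
salt = 2,736,000×26 + 4,402,000×33.2 + 4,081,000×15.6 = 71,136,000 + 146,146,400 + 63,663,600 = 280,946,000
volume = 2,736,000 + 4,402,000 + 4,081,000 = 11,219,000 m³
S = 280,946,000 / 11,219,000 = 25.042 ppt

25.04 ppt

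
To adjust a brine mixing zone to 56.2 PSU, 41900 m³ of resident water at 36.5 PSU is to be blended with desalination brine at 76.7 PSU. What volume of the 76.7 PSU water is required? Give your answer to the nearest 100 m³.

40300 m³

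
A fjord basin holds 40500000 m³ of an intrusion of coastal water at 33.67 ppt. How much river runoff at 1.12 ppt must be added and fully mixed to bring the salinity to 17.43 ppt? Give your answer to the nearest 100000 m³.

Salt balance: 40,500,000×33.67 + V×1.12 = (40,500,000+V)×17.43
1,363,635,000 + 1.12V = 705,915,000 + 17.43V
657,720,000 = 16.31V
V = 40,326,180.26 m³

40300000 m³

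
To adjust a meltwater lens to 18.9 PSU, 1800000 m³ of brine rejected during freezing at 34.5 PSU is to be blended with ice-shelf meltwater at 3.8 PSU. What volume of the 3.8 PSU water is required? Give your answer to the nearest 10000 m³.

1860000 m³

Salt balance: 1,800,000×34.5 + V×3.8 = (1,800,000+V)×18.9
62,100,000 + 3.8V = 34,020,000 + 18.9V
28,080,000 = 15.1V
V = 1,859,602.65 m³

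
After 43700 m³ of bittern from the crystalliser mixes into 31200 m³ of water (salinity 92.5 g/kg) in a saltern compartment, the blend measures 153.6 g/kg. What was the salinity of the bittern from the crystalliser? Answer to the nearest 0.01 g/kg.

197.22 g/kg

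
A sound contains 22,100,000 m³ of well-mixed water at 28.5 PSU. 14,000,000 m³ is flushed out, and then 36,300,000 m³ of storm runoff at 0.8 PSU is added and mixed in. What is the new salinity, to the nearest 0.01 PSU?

Remaining after removal: 8,100,000 m³ at 28.5 PSU (salt = 230,850,000)
After addition: salt = 230,850,000 + 36,300,000×0.8 = 259,890,000; volume = 44,400,000 m³
S = 259,890,000 / 44,400,000 = 5.8534 PSU

5.85 PSU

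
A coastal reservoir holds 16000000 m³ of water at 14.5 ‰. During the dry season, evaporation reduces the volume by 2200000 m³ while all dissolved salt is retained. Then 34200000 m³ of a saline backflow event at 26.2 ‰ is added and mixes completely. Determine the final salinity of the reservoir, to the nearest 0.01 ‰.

23.50 ‰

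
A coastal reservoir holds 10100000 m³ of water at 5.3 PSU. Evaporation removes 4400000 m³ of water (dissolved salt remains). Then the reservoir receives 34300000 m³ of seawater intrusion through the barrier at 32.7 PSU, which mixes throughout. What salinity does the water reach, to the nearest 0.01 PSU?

After evaporation: salt = 10,100,000×5.3 = 53,530,000; volume = 10,100,000 − 4,400,000 = 5,700,000 m³
After mixing: salt = 53,530,000 + 34,300,000×32.7 = 1,175,140,000; volume = 5,700,000 + 34,300,000 = 40,000,000 m³
S = 1,175,140,000 / 40,000,000 = 29.3785 PSU

29.38 PSU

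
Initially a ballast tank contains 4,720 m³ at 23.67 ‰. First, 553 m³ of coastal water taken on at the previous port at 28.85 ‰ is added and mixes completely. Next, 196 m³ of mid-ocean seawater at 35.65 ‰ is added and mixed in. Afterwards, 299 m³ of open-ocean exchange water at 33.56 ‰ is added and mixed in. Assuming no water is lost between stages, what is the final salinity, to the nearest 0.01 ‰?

25.09 ‰

Mass of salt is conserved:
Initial salt = 4,720×23.67 = 111,722.4
After stage 1: salt = 111,722.4 + 553×28.85 = 127,676.45; volume = 5,273 m³; S = 24.213 ‰
After stage 2: salt = 127,676.45 + 196×35.65 = 134,663.85; volume = 5,469 m³; S = 24.623 ‰
After stage 3: salt = 134,663.85 + 299×33.56 = 144,698.29; volume = 5,768 m³
S = 144,698.29 / 5,768 = 25.0864 ‰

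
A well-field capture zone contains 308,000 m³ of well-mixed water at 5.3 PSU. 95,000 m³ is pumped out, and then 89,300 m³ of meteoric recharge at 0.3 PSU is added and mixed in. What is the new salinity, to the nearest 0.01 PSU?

3.82 PSU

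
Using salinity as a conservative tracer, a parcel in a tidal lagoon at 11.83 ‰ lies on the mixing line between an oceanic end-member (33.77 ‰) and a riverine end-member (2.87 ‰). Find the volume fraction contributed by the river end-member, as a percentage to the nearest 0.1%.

71.0%

Let f be the freshwater fraction. Salt balance per unit volume:
f×2.87 + (1−f)×33.77 = 11.83
f = (33.77 − 11.83) / (33.77 − 2.87) = 21.94/30.9 = 0.71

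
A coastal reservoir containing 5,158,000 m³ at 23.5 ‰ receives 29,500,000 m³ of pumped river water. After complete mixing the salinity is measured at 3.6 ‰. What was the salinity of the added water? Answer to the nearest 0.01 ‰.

Salt balance: 5,158,000×23.5 + 29,500,000×S = 34,658,000×3.6
121,213,000 + 29,500,000·S = 124,768,800
S = (124,768,800 − 121,213,000) / 29,500,000 = 0.1205 ‰

0.12 ‰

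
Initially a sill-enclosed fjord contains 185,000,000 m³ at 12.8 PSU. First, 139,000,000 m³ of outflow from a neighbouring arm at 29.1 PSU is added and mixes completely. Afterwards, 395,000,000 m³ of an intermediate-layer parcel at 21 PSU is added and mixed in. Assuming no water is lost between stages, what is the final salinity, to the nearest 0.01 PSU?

20.46 PSU

Salt balance:
Initial salt = 185,000,000×12.8 = 2,368,000,000
After stage 1: salt = 2,368,000,000 + 139,000,000×29.1 = 6,412,900,000; volume = 324,000,000 m³; S = 19.793 PSU
After stage 2: salt = 6,412,900,000 + 395,000,000×21 = 14,707,900,000; volume = 719,000,000 m³
S = 14,707,900,000 / 719,000,000 = 20.4561 PSU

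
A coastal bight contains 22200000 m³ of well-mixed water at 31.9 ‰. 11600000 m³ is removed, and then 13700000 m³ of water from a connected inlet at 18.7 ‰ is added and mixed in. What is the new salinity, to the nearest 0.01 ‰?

24.46 ‰

Remaining after removal: 10,600,000 m³ at 31.9 ‰ (salt = 338,140,000)
After addition: salt = 338,140,000 + 13,700,000×18.7 = 594,330,000; volume = 24,300,000 m³
S = 594,330,000 / 24,300,000 = 24.458 ‰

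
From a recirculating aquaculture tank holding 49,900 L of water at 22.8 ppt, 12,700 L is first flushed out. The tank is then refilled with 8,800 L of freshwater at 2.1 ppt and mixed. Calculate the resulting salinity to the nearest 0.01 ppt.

Remaining after removal: 37,200 L at 22.8 ppt (salt = 848,160)
After addition: salt = 848,160 + 8,800×2.1 = 866,640; volume = 46,000 L
S = 866,640 / 46,000 = 18.84 ppt

18.84 ppt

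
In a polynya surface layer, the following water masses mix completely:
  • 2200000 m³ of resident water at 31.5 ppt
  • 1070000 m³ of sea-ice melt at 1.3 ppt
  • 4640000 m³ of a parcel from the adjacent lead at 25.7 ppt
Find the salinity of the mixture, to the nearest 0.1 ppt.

Salt balance:
salt = 2,200,000×31.5 + 1,070,000×1.3 + 4,640,000×25.7 = 69,300,000 + 1,391,000 + 119,248,000 = 189,939,000
volume = 2,200,000 + 1,070,000 + 4,640,000 = 7,910,000 m³
S = 189,939,000 / 7,910,000 = 24.013 ppt

24.0 ppt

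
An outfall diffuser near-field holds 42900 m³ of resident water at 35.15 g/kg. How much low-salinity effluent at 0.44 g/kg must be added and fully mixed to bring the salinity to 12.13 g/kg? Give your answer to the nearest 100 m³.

Salt balance: 42,900×35.15 + V×0.44 = (42,900+V)×12.13
1,507,935 + 0.44V = 520,377 + 12.13V
987,558 = 11.69V
V = 84,478.87 m³

84500 m³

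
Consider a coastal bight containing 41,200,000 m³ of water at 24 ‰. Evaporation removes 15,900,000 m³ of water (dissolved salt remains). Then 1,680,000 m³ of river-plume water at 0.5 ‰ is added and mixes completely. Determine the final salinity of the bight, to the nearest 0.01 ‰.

36.68 ‰

After evaporation: salt = 41,200,000×24 = 988,800,000; volume = 41,200,000 − 15,900,000 = 25,300,000 m³
After mixing: salt = 988,800,000 + 1,680,000×0.5 = 989,640,000; volume = 25,300,000 + 1,680,000 = 26,980,000 m³
S = 989,640,000 / 26,980,000 = 36.6805 ‰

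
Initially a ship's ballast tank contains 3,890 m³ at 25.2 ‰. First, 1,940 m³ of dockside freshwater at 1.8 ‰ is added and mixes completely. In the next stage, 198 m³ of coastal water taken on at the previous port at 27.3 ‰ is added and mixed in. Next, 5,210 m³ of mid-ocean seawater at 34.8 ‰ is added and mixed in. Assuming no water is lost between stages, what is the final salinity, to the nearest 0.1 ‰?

25.6 ‰

Salt balance:
Initial salt = 3,890×25.2 = 98,028
After stage 1: salt = 98,028 + 1,940×1.8 = 101,520; volume = 5,830 m³; S = 17.413 ‰
After stage 2: salt = 101,520 + 198×27.3 = 106,925.4; volume = 6,028 m³; S = 17.738 ‰
After stage 3: salt = 106,925.4 + 5,210×34.8 = 288,233.4; volume = 11,238 m³
S = 288,233.4 / 11,238 = 25.6481 ‰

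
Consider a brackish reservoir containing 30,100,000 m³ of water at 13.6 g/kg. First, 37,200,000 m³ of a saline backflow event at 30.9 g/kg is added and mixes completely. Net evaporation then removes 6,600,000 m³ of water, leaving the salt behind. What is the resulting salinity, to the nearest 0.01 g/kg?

25.68 g/kg

After mixing: salt = 30,100,000×13.6 + 37,200,000×30.9 = 1,558,840,000; volume = 67,300,000 m³
After evaporation: salt unchanged = 1,558,840,000; volume = 67,300,000 − 6,600,000 = 60,700,000 m³
S = 1,558,840,000 / 60,700,000 = 25.6811 g/kg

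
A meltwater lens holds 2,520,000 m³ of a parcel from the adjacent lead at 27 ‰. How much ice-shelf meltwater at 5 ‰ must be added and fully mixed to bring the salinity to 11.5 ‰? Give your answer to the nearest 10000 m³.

6010000 m³

Salt balance: 2,520,000×27 + V×5 = (2,520,000+V)×11.5
68,040,000 + 5V = 28,980,000 + 11.5V
39,060,000 = 6.5V
V = 6,009,230.77 m³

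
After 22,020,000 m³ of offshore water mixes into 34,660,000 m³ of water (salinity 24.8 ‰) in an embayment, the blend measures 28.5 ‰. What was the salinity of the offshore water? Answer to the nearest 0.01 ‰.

Salt balance: 34,660,000×24.8 + 22,020,000×S = 56,680,000×28.5
859,568,000 + 22,020,000·S = 1,615,380,000
S = (1,615,380,000 − 859,568,000) / 22,020,000 = 34.3239 ‰

34.32 ‰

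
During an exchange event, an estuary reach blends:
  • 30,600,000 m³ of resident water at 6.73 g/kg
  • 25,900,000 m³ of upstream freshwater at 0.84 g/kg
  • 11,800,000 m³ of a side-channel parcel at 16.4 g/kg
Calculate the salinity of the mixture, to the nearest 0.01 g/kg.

Total salt / total volume:
salt = 30,600,000×6.73 + 25,900,000×0.84 + 11,800,000×16.4 = 205,938,000 + 21,756,000 + 193,520,000 = 421,214,000
volume = 30,600,000 + 25,900,000 + 11,800,000 = 68,300,000 m³
S = 421,214,000 / 68,300,000 = 6.1671 g/kg

6.17 g/kg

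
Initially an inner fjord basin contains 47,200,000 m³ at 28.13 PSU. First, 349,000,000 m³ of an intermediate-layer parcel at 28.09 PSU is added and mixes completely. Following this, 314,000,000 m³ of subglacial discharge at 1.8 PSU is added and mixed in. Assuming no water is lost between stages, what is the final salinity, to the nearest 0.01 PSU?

Weighted by volume,
Initial salt = 47,200,000×28.13 = 1,327,736,000
After stage 1: salt = 1,327,736,000 + 349,000,000×28.09 = 11,131,146,000; volume = 396,200,000 m³; S = 28.095 PSU
After stage 2: salt = 11,131,146,000 + 314,000,000×1.8 = 11,696,346,000; volume = 710,200,000 m³
S = 11,696,346,000 / 710,200,000 = 16.4691 PSU

16.47 PSU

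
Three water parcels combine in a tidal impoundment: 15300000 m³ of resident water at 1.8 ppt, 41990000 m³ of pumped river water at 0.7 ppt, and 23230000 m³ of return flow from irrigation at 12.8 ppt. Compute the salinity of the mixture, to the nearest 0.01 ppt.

4.40 ppt

Salt balance:
salt = 15,300,000×1.8 + 41,990,000×0.7 + 23,230,000×12.8 = 27,540,000 + 29,393,000 + 297,344,000 = 354,277,000
volume = 15,300,000 + 41,990,000 + 23,230,000 = 80,520,000 m³
S = 354,277,000 / 80,520,000 = 4.3999 ppt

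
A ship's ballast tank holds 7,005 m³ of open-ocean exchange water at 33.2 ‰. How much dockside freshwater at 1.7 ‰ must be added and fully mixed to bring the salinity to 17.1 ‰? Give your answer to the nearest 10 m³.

7320 m³

Salt balance: 7,005×33.2 + V×1.7 = (7,005+V)×17.1
232,566 + 1.7V = 119,785.5 + 17.1V
112,780.5 = 15.4V
V = 7,323.41 m³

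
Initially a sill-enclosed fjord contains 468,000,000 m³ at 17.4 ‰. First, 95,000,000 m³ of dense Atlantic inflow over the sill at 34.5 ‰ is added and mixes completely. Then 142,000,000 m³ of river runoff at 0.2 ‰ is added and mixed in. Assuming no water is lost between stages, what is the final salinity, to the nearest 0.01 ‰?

16.24 ‰

By conservation of dissolved salt,
Initial salt = 468,000,000×17.4 = 8,143,200,000
After stage 1: salt = 8,143,200,000 + 95,000,000×34.5 = 11,420,700,000; volume = 563,000,000 m³; S = 20.285 ‰
After stage 2: salt = 11,420,700,000 + 142,000,000×0.2 = 11,449,100,000; volume = 705,000,000 m³
S = 11,449,100,000 / 705,000,000 = 16.2399 ‰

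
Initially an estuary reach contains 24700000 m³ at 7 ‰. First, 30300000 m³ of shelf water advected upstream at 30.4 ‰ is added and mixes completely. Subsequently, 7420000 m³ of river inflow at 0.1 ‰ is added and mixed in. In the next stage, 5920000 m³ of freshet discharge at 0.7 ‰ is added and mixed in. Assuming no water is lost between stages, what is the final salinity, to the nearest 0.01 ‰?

16.08 ‰

Conserving salt mass:
Initial salt = 24,700,000×7 = 172,900,000
After stage 1: salt = 172,900,000 + 30,300,000×30.4 = 1,094,020,000; volume = 55,000,000 m³; S = 19.891 ‰
After stage 2: salt = 1,094,020,000 + 7,420,000×0.1 = 1,094,762,000; volume = 62,420,000 m³; S = 17.539 ‰
After stage 3: salt = 1,094,762,000 + 5,920,000×0.7 = 1,098,906,000; volume = 68,340,000 m³
S = 1,098,906,000 / 68,340,000 = 16.08 ‰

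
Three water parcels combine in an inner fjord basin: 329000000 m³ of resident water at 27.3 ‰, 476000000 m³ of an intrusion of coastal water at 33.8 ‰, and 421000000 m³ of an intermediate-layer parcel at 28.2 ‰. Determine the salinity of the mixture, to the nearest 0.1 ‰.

30.1 ‰

Salt balance:
salt = 329,000,000×27.3 + 476,000,000×33.8 + 421,000,000×28.2 = 8,981,700,000 + 16,088,800,000 + 11,872,200,000 = 36,942,700,000
volume = 329,000,000 + 476,000,000 + 421,000,000 = 1,226,000,000 m³
S = 36,942,700,000 / 1,226,000,000 = 30.133 ‰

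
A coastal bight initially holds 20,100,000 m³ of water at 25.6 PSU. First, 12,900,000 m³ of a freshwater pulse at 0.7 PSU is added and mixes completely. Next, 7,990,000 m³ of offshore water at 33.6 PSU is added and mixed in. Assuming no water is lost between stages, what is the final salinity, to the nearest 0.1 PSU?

19.3 PSU

By conservation of dissolved salt,
Initial salt = 20,100,000×25.6 = 514,560,000
After stage 1: salt = 514,560,000 + 12,900,000×0.7 = 523,590,000; volume = 33,000,000 m³; S = 15.866 PSU
After stage 2: salt = 523,590,000 + 7,990,000×33.6 = 792,054,000; volume = 40,990,000 m³
S = 792,054,000 / 40,990,000 = 19.3231 PSU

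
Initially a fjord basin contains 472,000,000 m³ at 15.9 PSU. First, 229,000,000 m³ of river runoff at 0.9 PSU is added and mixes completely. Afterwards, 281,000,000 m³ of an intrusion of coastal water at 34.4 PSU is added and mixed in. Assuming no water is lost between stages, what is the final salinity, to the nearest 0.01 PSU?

17.70 PSU

Conserving salt mass:
Initial salt = 472,000,000×15.9 = 7,504,800,000
After stage 1: salt = 7,504,800,000 + 229,000,000×0.9 = 7,710,900,000; volume = 701,000,000 m³; S = 11 PSU
After stage 2: salt = 7,710,900,000 + 281,000,000×34.4 = 17,377,300,000; volume = 982,000,000 m³
S = 17,377,300,000 / 982,000,000 = 17.6958 PSU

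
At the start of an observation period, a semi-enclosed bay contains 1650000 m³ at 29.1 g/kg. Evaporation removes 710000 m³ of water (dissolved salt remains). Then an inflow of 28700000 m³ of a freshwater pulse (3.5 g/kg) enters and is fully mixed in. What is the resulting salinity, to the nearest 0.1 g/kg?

After evaporation: salt = 1,650,000×29.1 = 48,015,000; volume = 1,650,000 − 710,000 = 940,000 m³
After mixing: salt = 48,015,000 + 28,700,000×3.5 = 148,465,000; volume = 940,000 + 28,700,000 = 29,640,000 m³
S = 148,465,000 / 29,640,000 = 5.0089 g/kg

5.0 g/kg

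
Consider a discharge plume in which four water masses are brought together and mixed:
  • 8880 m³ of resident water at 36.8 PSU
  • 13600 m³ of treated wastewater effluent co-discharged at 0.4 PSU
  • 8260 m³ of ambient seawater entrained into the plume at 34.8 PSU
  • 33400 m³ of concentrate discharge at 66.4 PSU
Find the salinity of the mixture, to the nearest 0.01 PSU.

44.24 PSU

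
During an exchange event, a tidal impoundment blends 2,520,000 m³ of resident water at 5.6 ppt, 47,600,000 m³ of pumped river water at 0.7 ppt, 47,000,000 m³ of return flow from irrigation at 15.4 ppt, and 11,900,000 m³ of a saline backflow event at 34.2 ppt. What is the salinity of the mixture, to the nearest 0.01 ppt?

10.81 ppt

Mass of salt is conserved:
salt = 2,520,000×5.6 + 47,600,000×0.7 + 47,000,000×15.4 + 11,900,000×34.2 = 14,112,000 + 33,320,000 + 723,800,000 + 406,980,000 = 1,178,212,000
volume = 2,520,000 + 47,600,000 + 47,000,000 + 11,900,000 = 109,020,000 m³
S = 1,178,212,000 / 109,020,000 = 10.8073 ppt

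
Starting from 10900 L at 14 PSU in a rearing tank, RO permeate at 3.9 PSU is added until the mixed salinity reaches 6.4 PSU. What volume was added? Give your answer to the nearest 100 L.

33100 L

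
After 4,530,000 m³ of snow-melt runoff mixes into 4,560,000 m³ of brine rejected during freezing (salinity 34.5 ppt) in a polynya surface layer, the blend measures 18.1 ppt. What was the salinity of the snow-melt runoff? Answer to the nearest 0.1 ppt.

1.6 ppt

Salt balance: 4,560,000×34.5 + 4,530,000×S = 9,090,000×18.1
157,320,000 + 4,530,000·S = 164,529,000
S = (164,529,000 − 157,320,000) / 4,530,000 = 1.5914 ppt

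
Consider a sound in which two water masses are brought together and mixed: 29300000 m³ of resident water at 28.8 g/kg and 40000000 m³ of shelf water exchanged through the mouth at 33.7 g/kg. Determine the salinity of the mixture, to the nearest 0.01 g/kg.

31.63 g/kg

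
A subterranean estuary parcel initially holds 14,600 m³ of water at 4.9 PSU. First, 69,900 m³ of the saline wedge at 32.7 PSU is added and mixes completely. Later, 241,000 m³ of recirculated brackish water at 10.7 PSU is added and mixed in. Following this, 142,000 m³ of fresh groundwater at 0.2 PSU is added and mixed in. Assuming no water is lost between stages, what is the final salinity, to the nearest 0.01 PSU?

10.62 PSU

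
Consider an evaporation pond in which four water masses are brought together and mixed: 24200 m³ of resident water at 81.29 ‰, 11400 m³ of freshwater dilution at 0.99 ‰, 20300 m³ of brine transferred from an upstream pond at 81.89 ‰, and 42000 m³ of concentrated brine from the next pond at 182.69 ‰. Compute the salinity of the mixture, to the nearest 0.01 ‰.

Mass of salt is conserved:
salt = 24,200×81.29 + 11,400×0.99 + 20,300×81.89 + 42,000×182.69 = 1,967,218 + 11,286 + 1,662,367 + 7,672,980 = 11,313,851
volume = 24,200 + 11,400 + 20,300 + 42,000 = 97,900 m³
S = 11,313,851 / 97,900 = 115.5654 ‰

115.57 ‰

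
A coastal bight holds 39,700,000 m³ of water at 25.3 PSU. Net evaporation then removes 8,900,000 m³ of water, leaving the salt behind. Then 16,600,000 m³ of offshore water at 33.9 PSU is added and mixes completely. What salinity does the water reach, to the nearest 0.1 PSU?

33.1 PSU

After evaporation: salt = 39,700,000×25.3 = 1,004,410,000; volume = 39,700,000 − 8,900,000 = 30,800,000 m³
After mixing: salt = 1,004,410,000 + 16,600,000×33.9 = 1,567,150,000; volume = 30,800,000 + 16,600,000 = 47,400,000 m³
S = 1,567,150,000 / 47,400,000 = 33.0622 PSU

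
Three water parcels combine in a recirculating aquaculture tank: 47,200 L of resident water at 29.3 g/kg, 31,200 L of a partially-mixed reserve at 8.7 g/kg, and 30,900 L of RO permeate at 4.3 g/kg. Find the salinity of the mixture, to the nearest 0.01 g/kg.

16.35 g/kg

Mass of salt is conserved:
salt = 47,200×29.3 + 31,200×8.7 + 30,900×4.3 = 1,382,960 + 271,440 + 132,870 = 1,787,270
volume = 47,200 + 31,200 + 30,900 = 109,300 L
S = 1,787,270 / 109,300 = 16.352 g/kg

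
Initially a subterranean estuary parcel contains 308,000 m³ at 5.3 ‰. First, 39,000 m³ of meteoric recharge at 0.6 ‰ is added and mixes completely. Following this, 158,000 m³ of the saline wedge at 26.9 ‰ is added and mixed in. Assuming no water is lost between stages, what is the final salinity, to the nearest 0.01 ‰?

Total salt / total volume:
Initial salt = 308,000×5.3 = 1,632,400
After stage 1: salt = 1,632,400 + 39,000×0.6 = 1,655,800; volume = 347,000 m³; S = 4.772 ‰
After stage 2: salt = 1,655,800 + 158,000×26.9 = 5,906,000; volume = 505,000 m³
S = 5,906,000 / 505,000 = 11.695 ‰

11.70 ‰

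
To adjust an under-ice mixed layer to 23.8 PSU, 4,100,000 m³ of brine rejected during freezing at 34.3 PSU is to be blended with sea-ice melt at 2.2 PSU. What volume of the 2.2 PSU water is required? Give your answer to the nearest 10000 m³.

1990000 m³

Salt balance: 4,100,000×34.3 + V×2.2 = (4,100,000+V)×23.8
140,630,000 + 2.2V = 97,580,000 + 23.8V
43,050,000 = 21.6V
V = 1,993,055.56 m³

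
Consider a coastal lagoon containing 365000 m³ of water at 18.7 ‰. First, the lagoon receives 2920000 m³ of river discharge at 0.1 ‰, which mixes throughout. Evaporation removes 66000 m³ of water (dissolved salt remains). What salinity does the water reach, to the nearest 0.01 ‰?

2.21 ‰

After mixing: salt = 365,000×18.7 + 2,920,000×0.1 = 7,117,500; volume = 3,285,000 m³
After evaporation: salt unchanged = 7,117,500; volume = 3,285,000 − 66,000 = 3,219,000 m³
S = 7,117,500 / 3,219,000 = 2.2111 ‰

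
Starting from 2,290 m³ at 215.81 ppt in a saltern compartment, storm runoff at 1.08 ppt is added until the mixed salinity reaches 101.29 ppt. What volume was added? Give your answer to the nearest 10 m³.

2620 m³

Salt balance: 2,290×215.81 + V×1.08 = (2,290+V)×101.29
494,204.9 + 1.08V = 231,954.1 + 101.29V
262,250.8 = 100.21V
V = 2,617.01 m³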